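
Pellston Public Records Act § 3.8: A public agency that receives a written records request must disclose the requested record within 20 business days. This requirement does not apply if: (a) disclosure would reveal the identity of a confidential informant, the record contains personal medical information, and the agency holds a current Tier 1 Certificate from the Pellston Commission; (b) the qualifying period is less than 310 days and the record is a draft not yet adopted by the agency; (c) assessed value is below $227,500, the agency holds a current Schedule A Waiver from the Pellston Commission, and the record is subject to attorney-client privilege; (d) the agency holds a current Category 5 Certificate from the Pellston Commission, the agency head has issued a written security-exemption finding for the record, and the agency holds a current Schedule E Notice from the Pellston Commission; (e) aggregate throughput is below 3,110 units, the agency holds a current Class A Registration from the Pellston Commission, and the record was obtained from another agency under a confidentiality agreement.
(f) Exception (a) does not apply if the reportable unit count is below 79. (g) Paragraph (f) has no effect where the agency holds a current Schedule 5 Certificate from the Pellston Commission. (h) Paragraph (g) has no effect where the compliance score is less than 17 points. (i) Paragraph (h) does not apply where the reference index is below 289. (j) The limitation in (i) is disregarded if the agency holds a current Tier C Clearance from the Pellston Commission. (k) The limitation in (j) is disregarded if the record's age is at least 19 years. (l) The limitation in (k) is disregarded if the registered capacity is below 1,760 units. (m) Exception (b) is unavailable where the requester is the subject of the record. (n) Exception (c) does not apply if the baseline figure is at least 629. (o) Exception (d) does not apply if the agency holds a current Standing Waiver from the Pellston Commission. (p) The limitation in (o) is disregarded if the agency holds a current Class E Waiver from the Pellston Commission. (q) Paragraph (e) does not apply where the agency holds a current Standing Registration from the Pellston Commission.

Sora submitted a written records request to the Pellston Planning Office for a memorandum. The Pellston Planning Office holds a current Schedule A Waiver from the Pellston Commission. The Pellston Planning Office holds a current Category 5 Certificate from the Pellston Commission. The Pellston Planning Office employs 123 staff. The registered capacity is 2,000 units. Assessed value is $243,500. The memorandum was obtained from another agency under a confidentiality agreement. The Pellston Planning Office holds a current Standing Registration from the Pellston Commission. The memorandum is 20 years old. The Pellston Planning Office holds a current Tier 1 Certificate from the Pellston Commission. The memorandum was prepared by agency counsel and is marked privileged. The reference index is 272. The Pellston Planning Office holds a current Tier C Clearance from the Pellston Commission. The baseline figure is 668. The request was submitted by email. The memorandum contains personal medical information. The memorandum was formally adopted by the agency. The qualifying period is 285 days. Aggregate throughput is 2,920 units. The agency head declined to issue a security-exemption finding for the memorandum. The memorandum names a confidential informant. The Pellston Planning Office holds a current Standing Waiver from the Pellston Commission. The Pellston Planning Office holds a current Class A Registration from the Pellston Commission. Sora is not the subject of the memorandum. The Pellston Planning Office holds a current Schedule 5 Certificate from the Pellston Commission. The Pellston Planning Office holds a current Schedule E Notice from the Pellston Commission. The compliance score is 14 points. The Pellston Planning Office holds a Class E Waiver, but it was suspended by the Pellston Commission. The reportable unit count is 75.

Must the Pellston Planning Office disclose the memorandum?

No — exception (a) applies; the Pellston Planning Office is not required to disclose the memorandum.

All of (a)'s requirements are met (the memorandum names a confidential informant; the memorandum contains personal medical information; a current Tier 1 Certificate is held). Considering the limiting provisions: (f) is triggered (the reportable unit count is 75, below the 79 limit), but is displaced by (g): (g) operates against (f): a current Schedule 5 Certificate is held. (h) would limit (g) — the compliance score is 14 points, less than the 17 points limit — but (i) sets (h) aside: (i) operates against (h): the reference index is 272, below the 289 limit. (j) is engaged (a current Tier C Clearance is held), but yields to (k): (k) operates against (j): the record's age is 20 years, meeting the 19 years threshold. (l) is inapplicable (the registered capacity is 2,000 units, not below 1,760 units), so (k) stands. (a) remains available.
Exception (b) requires that the record is a draft not yet adopted by the agency; but the memorandum has been formally adopted, so (b) is unavailable.
Exception (c) does not apply: assessed value is $243,500, not below $227,500.
Exception (d) does not apply: the agency head declined to issue a security-exemption finding.
All of (e)'s requirements are met (aggregate throughput is 2,920 units, below the 3,110 units limit; a current Class A Registration is held; the memorandum was obtained under a confidentiality agreement). Turning to paragraph (q): (q) operates — a current Standing Registration is held. (e) is therefore removed.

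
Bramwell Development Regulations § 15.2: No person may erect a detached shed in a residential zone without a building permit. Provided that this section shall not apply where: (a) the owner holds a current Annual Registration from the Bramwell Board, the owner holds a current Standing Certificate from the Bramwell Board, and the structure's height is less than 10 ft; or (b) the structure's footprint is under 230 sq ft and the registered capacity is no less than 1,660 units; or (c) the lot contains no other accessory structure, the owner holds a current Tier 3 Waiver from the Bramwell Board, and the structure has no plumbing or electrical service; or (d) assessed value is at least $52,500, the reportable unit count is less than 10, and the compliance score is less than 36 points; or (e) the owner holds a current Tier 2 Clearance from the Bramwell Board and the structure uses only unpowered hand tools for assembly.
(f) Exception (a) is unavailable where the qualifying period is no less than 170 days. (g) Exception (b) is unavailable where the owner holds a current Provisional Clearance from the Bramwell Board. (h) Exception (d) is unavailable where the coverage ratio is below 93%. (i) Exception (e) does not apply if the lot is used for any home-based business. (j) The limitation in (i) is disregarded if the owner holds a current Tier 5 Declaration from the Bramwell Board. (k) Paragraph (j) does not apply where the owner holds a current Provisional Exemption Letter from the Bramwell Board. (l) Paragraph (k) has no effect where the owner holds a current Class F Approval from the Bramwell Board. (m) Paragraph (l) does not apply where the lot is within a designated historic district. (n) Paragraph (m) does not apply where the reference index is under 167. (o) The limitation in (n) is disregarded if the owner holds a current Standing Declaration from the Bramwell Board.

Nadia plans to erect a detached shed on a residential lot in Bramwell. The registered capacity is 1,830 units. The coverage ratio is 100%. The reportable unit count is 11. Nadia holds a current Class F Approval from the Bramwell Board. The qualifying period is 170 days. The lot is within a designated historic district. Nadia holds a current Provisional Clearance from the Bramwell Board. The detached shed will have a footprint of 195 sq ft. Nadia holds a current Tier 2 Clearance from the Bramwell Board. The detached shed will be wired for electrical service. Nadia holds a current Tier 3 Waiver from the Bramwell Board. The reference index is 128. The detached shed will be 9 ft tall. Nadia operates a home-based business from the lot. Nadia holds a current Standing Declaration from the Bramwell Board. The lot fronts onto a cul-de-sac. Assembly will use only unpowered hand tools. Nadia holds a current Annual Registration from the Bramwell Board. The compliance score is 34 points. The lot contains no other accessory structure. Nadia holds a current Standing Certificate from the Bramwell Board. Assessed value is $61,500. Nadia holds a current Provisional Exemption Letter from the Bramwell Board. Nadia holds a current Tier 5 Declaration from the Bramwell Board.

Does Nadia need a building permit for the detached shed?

Exception (a)'s conditions are all satisfied: a current Annual Registration is held; a current Standing Certificate is held; the structure's height is 9 ft, less than the 10 ft limit. However, paragraph (f) must be considered: (f) is engaged — the qualifying period is 170 days, meeting the 170 days threshold. Exception (a) does not apply.
Exception (b): the structure's footprint is 195 sq ft, under the 230 sq ft limit; the registered capacity is 1,830 units, meeting the 1,660 units threshold — every condition holds. But: (g) operates against (b): a current Provisional Clearance is held. Exception (b) does not apply.
Exception (c) does not apply: electrical service is planned.
Exception (d) requires that the reportable unit count is less than 10; but the reportable unit count is 11, not less than 10, so (d) is unavailable.
All of (e)'s requirements are met (a current Tier 2 Clearance is held; assembly uses only hand tools). But applying paragraphs (i)–(o): (i) operates against (e): a home-based business operates on the lot. (j) would limit (i) — a current Tier 5 Declaration is held — but (k) sets (j) aside: (k) is triggered — a current Provisional Exemption Letter is held. (l) would limit (k) — a current Class F Approval is held — but (m) sets (l) aside: (m) is engaged — the lot is in a historic district. (n) is engaged (the reference index is 128, under the 167 limit), but is displaced by (o): (o) operates — a current Standing Declaration is held. Exception (e) does not apply.
Every exception is unavailable, so the rule governs.

Yes — Nadia must obtain a building permit.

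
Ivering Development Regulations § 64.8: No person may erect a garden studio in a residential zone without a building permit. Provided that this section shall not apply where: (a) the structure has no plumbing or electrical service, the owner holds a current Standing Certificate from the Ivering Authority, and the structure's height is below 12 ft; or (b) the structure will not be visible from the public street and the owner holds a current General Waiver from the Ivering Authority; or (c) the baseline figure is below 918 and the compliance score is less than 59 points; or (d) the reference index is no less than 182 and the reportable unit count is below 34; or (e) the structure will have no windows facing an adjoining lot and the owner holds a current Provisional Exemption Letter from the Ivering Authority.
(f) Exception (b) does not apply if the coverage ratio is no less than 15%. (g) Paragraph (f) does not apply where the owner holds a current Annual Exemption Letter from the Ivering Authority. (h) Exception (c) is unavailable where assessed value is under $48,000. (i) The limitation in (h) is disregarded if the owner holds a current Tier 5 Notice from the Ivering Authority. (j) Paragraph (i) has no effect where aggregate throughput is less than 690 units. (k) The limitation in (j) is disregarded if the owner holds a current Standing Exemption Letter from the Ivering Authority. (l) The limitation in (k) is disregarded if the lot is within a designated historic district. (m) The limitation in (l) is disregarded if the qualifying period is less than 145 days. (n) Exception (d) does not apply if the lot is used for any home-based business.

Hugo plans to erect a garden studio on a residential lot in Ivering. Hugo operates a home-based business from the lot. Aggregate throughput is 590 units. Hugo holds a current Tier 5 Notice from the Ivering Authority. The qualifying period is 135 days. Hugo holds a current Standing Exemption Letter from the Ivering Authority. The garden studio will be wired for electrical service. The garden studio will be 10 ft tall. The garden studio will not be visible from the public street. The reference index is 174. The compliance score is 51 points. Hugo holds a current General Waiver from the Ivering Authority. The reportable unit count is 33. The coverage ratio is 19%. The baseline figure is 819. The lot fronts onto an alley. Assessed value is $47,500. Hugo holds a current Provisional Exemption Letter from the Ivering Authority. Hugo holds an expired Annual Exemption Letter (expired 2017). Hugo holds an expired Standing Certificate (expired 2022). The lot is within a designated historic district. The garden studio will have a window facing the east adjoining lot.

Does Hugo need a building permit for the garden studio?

No — exception (c) applies; Hugo does not need a building permit.

Exception (a) requires that the structure has no plumbing or electrical service; but electrical service is planned, so (a) is unavailable.
All of (b)'s requirements are met (the structure will not be visible from the street; a current General Waiver is held). However, paragraphs (f)–(g) must be considered: (f) operates against (b): the coverage ratio is 19%, meeting the 15% threshold. (g) is not triggered (the Annual Exemption Letter is not current), so (f) stands. (b) is therefore removed.
Exception (c) is satisfied on its face — the baseline figure is 819, below the 918 limit; the compliance score is 51 points, less than the 59 points limit. As to paragraphs (h)–(m): (h) is engaged (assessed value is $47,500, under the $48,000 limit), but is overridden by (i): (i) operates against (h): a current Tier 5 Notice is held. (j) applies (aggregate throughput is 590 units, less than the 690 units limit), but is displaced by (k): (k) is engaged — a current Standing Exemption Letter is held. (l) would limit (k) — the lot is in a historic district — but (m) sets (l) aside: (m) is triggered — the qualifying period is 135 days, less than the 145 days limit. Exception (c) stands.
Exception (d) does not apply: the reference index is 174, short of 182.
Exception (e) does not apply: a window faces an adjoining lot.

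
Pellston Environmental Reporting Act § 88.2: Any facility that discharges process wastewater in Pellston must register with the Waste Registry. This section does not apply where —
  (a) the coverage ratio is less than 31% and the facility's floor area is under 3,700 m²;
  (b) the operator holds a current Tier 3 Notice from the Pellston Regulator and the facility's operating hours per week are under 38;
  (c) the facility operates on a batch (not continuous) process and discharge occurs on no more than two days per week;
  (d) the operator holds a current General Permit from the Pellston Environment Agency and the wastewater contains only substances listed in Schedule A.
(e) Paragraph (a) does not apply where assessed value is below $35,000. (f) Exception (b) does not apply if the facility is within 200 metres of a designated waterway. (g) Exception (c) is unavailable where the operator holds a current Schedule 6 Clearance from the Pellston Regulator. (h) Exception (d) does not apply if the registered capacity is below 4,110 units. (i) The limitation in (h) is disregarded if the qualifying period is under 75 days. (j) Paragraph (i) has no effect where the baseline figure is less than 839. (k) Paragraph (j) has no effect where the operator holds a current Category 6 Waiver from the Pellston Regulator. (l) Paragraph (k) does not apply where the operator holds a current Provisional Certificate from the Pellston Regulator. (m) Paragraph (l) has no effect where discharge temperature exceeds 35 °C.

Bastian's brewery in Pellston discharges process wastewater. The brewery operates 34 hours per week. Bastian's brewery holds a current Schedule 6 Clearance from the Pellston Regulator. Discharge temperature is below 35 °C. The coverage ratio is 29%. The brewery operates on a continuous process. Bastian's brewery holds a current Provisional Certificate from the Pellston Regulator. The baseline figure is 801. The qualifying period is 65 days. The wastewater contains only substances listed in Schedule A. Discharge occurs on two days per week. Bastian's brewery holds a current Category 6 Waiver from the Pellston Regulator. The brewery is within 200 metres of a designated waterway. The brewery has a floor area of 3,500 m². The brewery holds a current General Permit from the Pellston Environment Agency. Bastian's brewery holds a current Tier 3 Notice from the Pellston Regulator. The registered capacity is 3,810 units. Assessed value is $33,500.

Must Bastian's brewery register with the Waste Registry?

Yes — Bastian's brewery must register with the Waste Registry.

Exception (a): the coverage ratio is 29%, less than the 31% limit; the facility's floor area is 3,500 m², under the 3,700 m² limit — every condition holds. Turning to paragraph (e): (e) is triggered — assessed value is $33,500, below the $35,000 limit. So (a) is unavailable.
Exception (b): a current Tier 3 Notice is held; the facility's operating hours per week are 34, under the 38 limit — every condition holds. Turning to paragraph (f): (f) is triggered — the brewery is within 200 m of a designated waterway. Exception (b) does not apply.
Exception (c) does not apply: the facility operates on a continuous process.
Exception (d): a current General Permit is held; the wastewater is Schedule-A-only — every condition holds. But applying paragraphs (h)–(m): (h) operates — the registered capacity is 3,810 units, below the 4,110 units limit. (i) applies (the qualifying period is 65 days, under the 75 days limit), but is itself disapplied by (j): (j) operates against (i): the baseline figure is 801, less than the 839 limit. (k) would limit (j) — a current Category 6 Waiver is held — but (l) sets (k) aside: (l) operates against (k): a current Provisional Certificate is held. (m) is not engaged (discharge temperature is below 35 °C), so (l) stands. (d) is therefore removed.
No exception is made out. Bastian's brewery falls within the general rule.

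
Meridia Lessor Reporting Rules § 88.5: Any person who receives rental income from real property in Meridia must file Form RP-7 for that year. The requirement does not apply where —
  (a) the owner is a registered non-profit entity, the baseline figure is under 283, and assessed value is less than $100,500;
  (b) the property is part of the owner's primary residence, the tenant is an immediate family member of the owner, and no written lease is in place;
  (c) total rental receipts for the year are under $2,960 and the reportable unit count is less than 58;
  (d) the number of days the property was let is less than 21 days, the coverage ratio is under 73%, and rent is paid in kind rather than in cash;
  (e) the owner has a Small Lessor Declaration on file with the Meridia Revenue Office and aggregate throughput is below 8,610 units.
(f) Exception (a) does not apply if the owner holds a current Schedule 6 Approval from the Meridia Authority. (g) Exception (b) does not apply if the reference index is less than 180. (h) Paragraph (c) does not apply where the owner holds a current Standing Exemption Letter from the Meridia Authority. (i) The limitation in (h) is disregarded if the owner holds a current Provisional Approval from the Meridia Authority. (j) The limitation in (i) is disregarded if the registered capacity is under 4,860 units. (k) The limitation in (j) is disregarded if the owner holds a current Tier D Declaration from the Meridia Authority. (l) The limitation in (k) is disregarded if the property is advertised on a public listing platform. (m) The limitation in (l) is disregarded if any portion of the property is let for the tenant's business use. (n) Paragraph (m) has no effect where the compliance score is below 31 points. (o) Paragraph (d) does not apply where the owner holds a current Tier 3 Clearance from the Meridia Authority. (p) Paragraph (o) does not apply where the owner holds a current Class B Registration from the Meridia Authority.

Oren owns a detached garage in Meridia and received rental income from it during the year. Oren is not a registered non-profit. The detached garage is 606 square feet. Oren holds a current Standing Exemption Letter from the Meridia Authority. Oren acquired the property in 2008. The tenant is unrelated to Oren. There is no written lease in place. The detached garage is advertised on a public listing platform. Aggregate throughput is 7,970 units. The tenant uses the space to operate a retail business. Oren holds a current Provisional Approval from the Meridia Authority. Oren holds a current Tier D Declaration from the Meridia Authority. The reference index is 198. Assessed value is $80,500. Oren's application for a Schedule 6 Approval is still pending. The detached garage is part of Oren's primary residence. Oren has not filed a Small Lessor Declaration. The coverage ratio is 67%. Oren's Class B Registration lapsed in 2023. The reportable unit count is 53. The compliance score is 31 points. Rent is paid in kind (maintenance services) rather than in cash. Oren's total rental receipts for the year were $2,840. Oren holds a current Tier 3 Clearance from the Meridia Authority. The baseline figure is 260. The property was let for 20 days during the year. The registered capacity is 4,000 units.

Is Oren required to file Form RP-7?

No — exception (c) applies; Oren is not required to file Form RP-7.

Exception (a) fails — Oren is not a registered non-profit.
Exception (b) fails — the tenant is unrelated to the owner.
All of (c)'s requirements are met (total rental receipts for the year are $2,840, under the $2,960 limit; the reportable unit count is 53, less than the 58 limit). Considering the limiting provisions: (h) is engaged (a current Standing Exemption Letter is held), but is overridden by (i): (i) operates against (h): a current Provisional Approval is held. (j) would limit (i) — the registered capacity is 4,000 units, under the 4,860 units limit — but (k) sets (j) aside: (k) operates against (j): a current Tier D Declaration is held. (l) would limit (k) — the property is publicly advertised — but (m) sets (l) aside: (m) operates against (l): the space is let for business use. (n), which would lift (m), does not operate here — the compliance score is 31 points, not below 31 points. Exception (c) stands.
Exception (d) is satisfied on its face — the number of days the property was let is 20 days, less than the 21 days limit; the coverage ratio is 67%, under the 73% limit; rent is paid in kind. But: (o) operates against (d): a current Tier 3 Clearance is held. (p), which would lift (o), is inapplicable — no current Class B Registration is held. (d) is therefore removed.
Exception (e) fails — no Small Lessor Declaration is on file.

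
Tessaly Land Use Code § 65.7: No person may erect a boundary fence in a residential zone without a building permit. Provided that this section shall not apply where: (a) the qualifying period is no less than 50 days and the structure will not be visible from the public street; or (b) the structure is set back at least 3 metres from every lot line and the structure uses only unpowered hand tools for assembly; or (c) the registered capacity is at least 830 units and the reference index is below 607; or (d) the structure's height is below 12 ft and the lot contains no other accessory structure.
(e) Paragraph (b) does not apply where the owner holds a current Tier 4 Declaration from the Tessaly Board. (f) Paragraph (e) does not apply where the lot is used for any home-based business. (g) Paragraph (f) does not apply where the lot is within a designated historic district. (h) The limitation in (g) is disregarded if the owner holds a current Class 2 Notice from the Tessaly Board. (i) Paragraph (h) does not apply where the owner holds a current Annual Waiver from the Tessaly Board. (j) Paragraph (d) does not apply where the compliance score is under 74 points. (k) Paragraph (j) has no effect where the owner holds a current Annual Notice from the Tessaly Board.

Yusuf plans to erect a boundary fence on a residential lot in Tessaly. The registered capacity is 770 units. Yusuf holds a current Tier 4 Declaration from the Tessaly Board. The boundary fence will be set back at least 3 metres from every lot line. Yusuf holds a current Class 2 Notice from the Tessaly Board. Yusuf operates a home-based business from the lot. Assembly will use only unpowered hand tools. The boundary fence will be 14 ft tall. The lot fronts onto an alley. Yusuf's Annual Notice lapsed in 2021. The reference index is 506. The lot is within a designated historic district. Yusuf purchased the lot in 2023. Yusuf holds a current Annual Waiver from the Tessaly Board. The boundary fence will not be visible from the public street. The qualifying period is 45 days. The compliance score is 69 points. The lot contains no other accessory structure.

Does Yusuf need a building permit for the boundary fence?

Exception (a) does not apply: the qualifying period is 45 days, short of 50 days.
Exception (b): the setback is at least 3 m on every side; assembly uses only hand tools — every condition holds. But applying paragraphs (e)–(i): (e) operates against (b): a current Tier 4 Declaration is held. (f) applies (a home-based business operates on the lot), but is set aside by (g): (g) operates against (f): the lot is in a historic district. (h) would limit (g) — a current Class 2 Notice is held — but (i) sets (h) aside: (i) is triggered — a current Annual Waiver is held. (b) is therefore removed.
Exception (c) requires that the registered capacity is at least 830 units; but the registered capacity is 770 units, short of 830 units, so (c) is unavailable.
Exception (d) requires that the structure's height is below 12 ft; but the structure's height is 14 ft, not below 12 ft, so (d) is unavailable.
No exception is made out. Yusuf falls within the general rule.

Yes — Yusuf must obtain a building permit.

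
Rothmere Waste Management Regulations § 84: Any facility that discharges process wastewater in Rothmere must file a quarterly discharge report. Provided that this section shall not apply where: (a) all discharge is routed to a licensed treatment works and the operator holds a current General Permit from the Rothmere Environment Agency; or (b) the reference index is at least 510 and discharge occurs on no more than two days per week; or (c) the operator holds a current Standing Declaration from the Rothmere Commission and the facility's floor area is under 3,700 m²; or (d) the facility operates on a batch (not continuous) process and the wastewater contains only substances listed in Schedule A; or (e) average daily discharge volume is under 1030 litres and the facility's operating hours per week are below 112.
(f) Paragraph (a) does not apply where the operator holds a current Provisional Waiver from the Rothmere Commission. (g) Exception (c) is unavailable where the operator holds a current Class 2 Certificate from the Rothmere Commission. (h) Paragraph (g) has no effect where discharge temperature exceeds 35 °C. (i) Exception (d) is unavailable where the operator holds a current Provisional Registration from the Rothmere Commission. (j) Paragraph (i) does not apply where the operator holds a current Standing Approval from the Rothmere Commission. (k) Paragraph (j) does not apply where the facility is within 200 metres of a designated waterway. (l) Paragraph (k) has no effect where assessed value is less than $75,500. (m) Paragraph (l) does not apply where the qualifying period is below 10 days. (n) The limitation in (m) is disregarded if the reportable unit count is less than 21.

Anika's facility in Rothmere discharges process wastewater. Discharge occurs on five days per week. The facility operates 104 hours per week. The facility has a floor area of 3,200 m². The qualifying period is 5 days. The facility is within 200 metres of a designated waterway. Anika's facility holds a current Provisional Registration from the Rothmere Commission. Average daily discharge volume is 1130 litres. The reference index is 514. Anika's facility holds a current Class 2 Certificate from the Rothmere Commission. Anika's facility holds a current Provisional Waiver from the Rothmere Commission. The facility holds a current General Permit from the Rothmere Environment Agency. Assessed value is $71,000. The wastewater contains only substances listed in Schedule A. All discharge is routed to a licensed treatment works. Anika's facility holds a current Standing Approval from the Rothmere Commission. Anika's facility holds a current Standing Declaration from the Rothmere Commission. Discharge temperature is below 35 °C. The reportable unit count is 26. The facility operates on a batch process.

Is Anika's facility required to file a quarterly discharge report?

Yes — Anika's facility must file a quarterly discharge report.

Exception (a): discharge is routed to a licensed treatment works; a current General Permit is held — every condition holds. But applying paragraph (f): (f) operates against (a): a current Provisional Waiver is held. So (a) is unavailable.
Exception (b) does not apply: discharge occurs on five days per week.
Exception (c) is satisfied on its face — a current Standing Declaration is held; the facility's floor area is 3,200 m², under the 3,700 m² limit. But applying paragraphs (g)–(h): (g) is triggered — a current Class 2 Certificate is held. (h), which would lift (g), does not operate here — discharge temperature is below 35 °C. So (c) is unavailable.
Exception (d) is satisfied on its face — the facility operates on a batch process; the wastewater is Schedule-A-only. However, paragraphs (i)–(n) must be considered: (i) operates against (d): a current Provisional Registration is held. (j) is engaged (a current Standing Approval is held), but is displaced by (k): (k) operates — the facility is within 200 m of a designated waterway. (l) would limit (k) — assessed value is $71,000, less than the $75,500 limit — but (m) sets (l) aside: (m) operates — the qualifying period is 5 days, below the 10 days limit. (n), which would lift (m), does not operate here — the reportable unit count is 26, not less than 21. (d) is therefore removed.
Exception (e) requires that average daily discharge volume is under 1030 litres; but average daily discharge volume is 1130 litres, not under 1030 litres, so (e) is unavailable.
Every exception is unavailable, so the rule governs.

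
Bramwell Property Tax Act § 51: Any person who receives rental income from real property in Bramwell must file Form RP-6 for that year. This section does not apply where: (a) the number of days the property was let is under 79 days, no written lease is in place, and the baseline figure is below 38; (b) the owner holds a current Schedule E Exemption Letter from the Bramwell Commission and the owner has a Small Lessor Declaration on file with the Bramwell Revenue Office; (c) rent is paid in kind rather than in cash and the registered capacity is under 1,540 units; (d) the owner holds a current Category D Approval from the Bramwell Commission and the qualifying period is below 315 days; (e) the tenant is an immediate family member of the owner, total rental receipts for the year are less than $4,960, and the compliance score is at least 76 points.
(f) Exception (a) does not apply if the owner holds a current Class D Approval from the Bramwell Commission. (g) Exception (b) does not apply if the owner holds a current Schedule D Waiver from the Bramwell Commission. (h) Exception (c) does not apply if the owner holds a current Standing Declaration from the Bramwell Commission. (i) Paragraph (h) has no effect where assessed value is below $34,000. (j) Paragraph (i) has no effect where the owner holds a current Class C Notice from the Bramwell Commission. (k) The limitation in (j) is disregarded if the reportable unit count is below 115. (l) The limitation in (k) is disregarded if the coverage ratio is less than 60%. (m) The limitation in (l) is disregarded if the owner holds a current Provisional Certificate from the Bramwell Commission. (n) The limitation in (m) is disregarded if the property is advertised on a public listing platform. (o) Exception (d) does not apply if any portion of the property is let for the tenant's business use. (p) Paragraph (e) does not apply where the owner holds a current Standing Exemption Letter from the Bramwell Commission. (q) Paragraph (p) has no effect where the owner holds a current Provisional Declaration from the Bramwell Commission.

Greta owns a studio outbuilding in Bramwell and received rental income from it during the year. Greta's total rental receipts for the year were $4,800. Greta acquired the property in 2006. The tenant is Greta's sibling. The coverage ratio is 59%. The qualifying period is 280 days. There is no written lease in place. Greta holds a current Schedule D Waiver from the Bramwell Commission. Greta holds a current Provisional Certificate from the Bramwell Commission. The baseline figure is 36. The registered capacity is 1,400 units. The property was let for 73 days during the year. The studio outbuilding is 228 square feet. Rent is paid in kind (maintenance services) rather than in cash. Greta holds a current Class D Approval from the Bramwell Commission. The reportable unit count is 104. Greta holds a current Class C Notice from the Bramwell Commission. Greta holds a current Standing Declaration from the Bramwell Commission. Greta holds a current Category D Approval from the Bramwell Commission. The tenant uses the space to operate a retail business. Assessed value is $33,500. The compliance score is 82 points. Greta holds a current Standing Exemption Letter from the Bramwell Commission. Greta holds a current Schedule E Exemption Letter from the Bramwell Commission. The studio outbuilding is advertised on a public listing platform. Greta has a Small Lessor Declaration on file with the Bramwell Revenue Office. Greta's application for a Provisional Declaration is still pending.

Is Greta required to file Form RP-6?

Exception (a)'s conditions are all satisfied: the number of days the property was let is 73 days, under the 79 days limit; there is no written lease; the baseline figure is 36, below the 38 limit. But: (f) operates against (a): a current Class D Approval is held. So (a) is unavailable.
Exception (b): a current Schedule E Exemption Letter is held; a Small Lessor Declaration is on file — every condition holds. But: (g) operates against (b): a current Schedule D Waiver is held. So (b) is unavailable.
All of (c)'s requirements are met (rent is paid in kind; the registered capacity is 1,400 units, under the 1,540 units limit). But applying paragraphs (h)–(n): (h) is triggered — a current Standing Declaration is held. (i) would limit (h) — assessed value is $33,500, below the $34,000 limit — but (j) sets (i) aside: (j) operates against (i): a current Class C Notice is held. (k) would limit (j) — the reportable unit count is 104, below the 115 limit — but (l) sets (k) aside: (l) operates against (k): the coverage ratio is 59%, less than the 60% limit. (m) operates (a current Provisional Certificate is held), but is overridden by (n): (n) operates against (m): the property is publicly advertised. Exception (c) does not apply.
Exception (d): a current Category D Approval is held; the qualifying period is 280 days, below the 315 days limit — every condition holds. But: (o) is engaged — the space is let for business use. (d) is therefore removed.
Exception (e): the tenant is an immediate family member; total rental receipts for the year are $4,800, less than the $4,960 limit; the compliance score is 82 points, meeting the 76 points threshold — every condition holds. But: (p) is triggered — a current Standing Exemption Letter is held. (q), which would lift (p), is inapplicable — no current Provisional Declaration is held. Exception (e) does not apply.
None of the exceptions is available; § 51 applies in full.

Yes — Greta must file Form RP-6.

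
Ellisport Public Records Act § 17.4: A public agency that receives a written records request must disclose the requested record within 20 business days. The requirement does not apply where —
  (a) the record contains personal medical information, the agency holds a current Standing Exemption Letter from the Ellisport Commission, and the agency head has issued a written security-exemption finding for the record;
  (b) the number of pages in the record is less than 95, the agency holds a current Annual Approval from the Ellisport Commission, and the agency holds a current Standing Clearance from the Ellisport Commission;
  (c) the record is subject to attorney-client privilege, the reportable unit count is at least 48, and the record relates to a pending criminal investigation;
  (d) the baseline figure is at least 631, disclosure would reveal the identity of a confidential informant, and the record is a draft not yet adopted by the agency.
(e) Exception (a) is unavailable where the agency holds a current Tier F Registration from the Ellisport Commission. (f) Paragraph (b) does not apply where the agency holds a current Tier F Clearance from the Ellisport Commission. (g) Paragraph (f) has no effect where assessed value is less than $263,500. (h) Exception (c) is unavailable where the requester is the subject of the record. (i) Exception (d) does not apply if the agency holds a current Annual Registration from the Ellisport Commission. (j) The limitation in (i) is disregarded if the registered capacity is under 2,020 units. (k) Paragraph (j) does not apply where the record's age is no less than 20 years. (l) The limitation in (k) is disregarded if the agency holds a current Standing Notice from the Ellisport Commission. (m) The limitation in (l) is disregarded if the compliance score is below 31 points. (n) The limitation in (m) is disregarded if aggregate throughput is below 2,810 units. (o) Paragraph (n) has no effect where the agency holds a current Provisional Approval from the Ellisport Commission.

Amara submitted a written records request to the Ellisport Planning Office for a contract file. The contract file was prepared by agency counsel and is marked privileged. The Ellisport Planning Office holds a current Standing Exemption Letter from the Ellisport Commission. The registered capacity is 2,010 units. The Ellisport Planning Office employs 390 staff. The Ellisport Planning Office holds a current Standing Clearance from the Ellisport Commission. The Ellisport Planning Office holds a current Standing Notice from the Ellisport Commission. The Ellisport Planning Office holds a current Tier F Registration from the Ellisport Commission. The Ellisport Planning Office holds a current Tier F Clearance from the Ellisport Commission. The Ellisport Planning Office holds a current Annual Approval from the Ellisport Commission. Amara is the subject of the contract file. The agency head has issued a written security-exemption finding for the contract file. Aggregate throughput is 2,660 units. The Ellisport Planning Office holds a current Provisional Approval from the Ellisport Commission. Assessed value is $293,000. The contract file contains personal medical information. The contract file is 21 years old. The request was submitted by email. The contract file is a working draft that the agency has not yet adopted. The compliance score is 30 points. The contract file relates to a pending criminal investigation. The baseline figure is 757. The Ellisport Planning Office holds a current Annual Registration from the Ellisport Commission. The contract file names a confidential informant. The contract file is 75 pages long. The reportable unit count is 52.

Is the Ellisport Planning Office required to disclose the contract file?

Yes — the Ellisport Planning Office must disclose the contract file.

Exception (a): the contract file contains personal medical information; a current Standing Exemption Letter is held; a written security-exemption finding has been issued — every condition holds. But applying paragraph (e): (e) operates against (a): a current Tier F Registration is held. (a) is therefore removed.
All of (b)'s requirements are met (the number of pages in the record is 75, less than the 95 limit; a current Annual Approval is held; a current Standing Clearance is held). Turning to paragraphs (f)–(g): (f) operates against (b): a current Tier F Clearance is held. (g), which would lift (f), is inapplicable — assessed value is $293,000, not less than $263,500. So (b) is unavailable.
All of (c)'s requirements are met (the contract file is privileged; the reportable unit count is 52, meeting the 48 threshold; the contract file relates to a pending investigation). Turning to paragraph (h): (h) operates against (c): Amara is the subject of the contract file. So (c) is unavailable.
Exception (d)'s conditions are all satisfied: the baseline figure is 757, meeting the 631 threshold; the contract file names a confidential informant; the contract file is an unadopted draft. Turning to paragraphs (i)–(o): (i) operates against (d): a current Annual Registration is held. (j) is triggered (the registered capacity is 2,010 units, under the 2,020 units limit), but is displaced by (k): (k) operates against (j): the record's age is 21 years, meeting the 20 years threshold. (l) is triggered (a current Standing Notice is held), but is set aside by (m): (m) is triggered — the compliance score is 30 points, below the 31 points limit. (n) is triggered (aggregate throughput is 2,660 units, below the 2,810 units limit), but is overridden by (o): (o) operates against (n): a current Provisional Approval is held. So (d) is unavailable.
No exception is made out. the Ellisport Planning Office falls within the general rule.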